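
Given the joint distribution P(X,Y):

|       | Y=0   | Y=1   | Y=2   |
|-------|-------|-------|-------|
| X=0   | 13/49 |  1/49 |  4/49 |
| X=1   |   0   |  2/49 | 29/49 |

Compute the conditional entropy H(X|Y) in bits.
0.4151 bits

H(X|Y) = H(X,Y) - H(Y)

H(X,Y) = -Σ_{x,y} P(x,y) log₂ P(x,y). Per-cell terms -P(x,y)·log₂P(x,y):
  X=0: 0.507868, 0.114586, 0.295078
  X=1: 0.000000, 0.188356, 0.447860
  (cells with P = 0 contribute 0)
Sum of the 6 terms: H(X,Y) = 1.55375 bits

Marginal of Y (column sums):
  P(Y=0) = 13/49 + 0 = 13/49
  P(Y=1) = 1/49 + 2/49 = 3/49
  P(Y=2) = 4/49 + 29/49 = 33/49
H(Y) = -[(13/49)·log₂(13/49) + (3/49)·log₂(3/49) + (33/49)·log₂(33/49)]
  = 0.507868 + 0.246719 + 0.384090 = 1.13868 bits

H(X|Y) = H(X,Y) - H(Y) = 1.55375 - 1.13868 = 0.4151 bits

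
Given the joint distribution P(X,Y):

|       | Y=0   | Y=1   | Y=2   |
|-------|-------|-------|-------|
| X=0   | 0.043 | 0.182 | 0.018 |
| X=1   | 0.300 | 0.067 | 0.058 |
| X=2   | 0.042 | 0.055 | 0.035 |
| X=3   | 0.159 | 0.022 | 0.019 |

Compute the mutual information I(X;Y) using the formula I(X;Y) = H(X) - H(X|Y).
0.2476 bits

I(X;Y) = H(X) - H(X|Y)

Marginal of X (row sums):
  P(X=0) = 0.043 + 0.182 + 0.018 = 0.243
  P(X=1) = 0.300 + 0.067 + 0.058 = 0.425
  P(X=2) = 0.042 + 0.055 + 0.035 = 0.132
  P(X=3) = 0.159 + 0.022 + 0.019 = 0.200
H(X) = -[0.243·log₂(0.243) + 0.425·log₂(0.425) + 0.132·log₂(0.132) + 0.200·log₂(0.200)]
  = 0.4960 + 0.5246 + 0.3856 + 0.4644 = 1.8706 bits

Marginal of Y (column sums):
  P(Y=0) = 0.043 + 0.300 + 0.042 + 0.159 = 0.544
  P(Y=1) = 0.182 + 0.067 + 0.055 + 0.022 = 0.326
  P(Y=2) = 0.018 + 0.058 + 0.035 + 0.019 = 0.130
H(X|Y) = Σ_y P(y)·H(X|Y=y):
  Y=0: P(Y=0) = 0.544, P(X|Y=0) = (43/544, 75/136, 21/272, 159/544) → H(X|Y=0) = 1.5669
  Y=1: P(Y=1) = 0.326, P(X|Y=1) = (91/163, 67/326, 55/326, 11/163) → H(X|Y=1) = 1.6342
  Y=2: P(Y=2) = 0.130, P(X|Y=2) = (9/65, 29/65, 7/26, 19/130) → H(X|Y=2) = 1.8296
H(X|Y) = 0.544·1.5669 + 0.326·1.6342 + 0.130·1.8296 = 1.6230 bits

I(X;Y) = H(X) - H(X|Y) = 1.8706 - 1.6230 = 0.2476 bits

Cross-check via I(X;Y) = H(X) + H(Y) - H(X,Y): computing H(Y) from the column sums and H(X,Y) from the 12 cells in the same way gives H(Y) = 1.3876 bits and H(X,Y) = 3.0106 bits, so
I(X;Y) = 1.8706 + 1.3876 - 3.0106 = 0.2476 bits ✓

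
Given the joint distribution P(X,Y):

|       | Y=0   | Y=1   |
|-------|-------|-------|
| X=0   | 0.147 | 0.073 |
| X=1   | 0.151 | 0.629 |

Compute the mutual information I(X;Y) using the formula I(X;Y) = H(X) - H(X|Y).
0.1242 bits

I(X;Y) = H(X) - H(X|Y)

Marginal of X (row sums):
  P(X=0) = 0.147 + 0.073 = 0.220
  P(X=1) = 0.151 + 0.629 = 0.780
H(X) = -[0.220·log₂(0.220) + 0.780·log₂(0.780)]
  = 0.4806 + 0.2796 = 0.7602 bits

Marginal of Y (column sums):
  P(Y=0) = 0.147 + 0.151 = 0.298
  P(Y=1) = 0.073 + 0.629 = 0.702
H(X|Y) = Σ_y P(y)·H(X|Y=y):
  Y=0: P(Y=0) = 0.298, P(X|Y=0) = (147/298, 151/298) → H(X|Y=0) = 0.9999
  Y=1: P(Y=1) = 0.702, P(X|Y=1) = (73/702, 629/702) → H(X|Y=1) = 0.4815
H(X|Y) = 0.298·0.9999 + 0.702·0.4815 = 0.6360 bits

I(X;Y) = H(X) - H(X|Y) = 0.7602 - 0.6360 = 0.1242 bits

Cross-check via I(X;Y) = H(X) + H(Y) - H(X,Y): computing H(Y) from the column sums and H(X,Y) from the 4 cells in the same way gives H(Y) = 0.8788 bits and H(X,Y) = 1.5148 bits, so
I(X;Y) = 0.7602 + 0.8788 - 1.5148 = 0.1242 bits ✓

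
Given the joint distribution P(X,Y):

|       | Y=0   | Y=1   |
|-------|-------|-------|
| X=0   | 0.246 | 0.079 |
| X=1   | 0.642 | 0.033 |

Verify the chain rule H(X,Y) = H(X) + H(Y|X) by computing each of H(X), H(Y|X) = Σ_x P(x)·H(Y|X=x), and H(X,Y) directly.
H(X) = 0.9097 bits, H(Y|X) = 0.4502 bits, H(X,Y) = 1.3599 bits

Marginal of X (row sums):
  P(X=0) = 0.246 + 0.079 = 0.325
  P(X=1) = 0.642 + 0.033 = 0.675
H(X) = -[0.325·log₂(0.325) + 0.675·log₂(0.675)]
  = 0.52698 + 0.38275 = 0.9097 bits

H(Y|X) = Σ_x P(x)·H(Y|X=x):
  X=0: P(X=0) = 0.325, P(Y|X=0) = (246/325, 79/325) → H(Y|X=0) = 0.80012
  X=1: P(X=1) = 0.675, P(Y|X=1) = (214/225, 11/225) → H(Y|X=1) = 0.28166
H(Y|X) = 0.325·0.80012 + 0.675·0.28166 = 0.4502 bits

H(X,Y) = -Σ_{x,y} P(x,y) log₂ P(x,y). Per-cell terms -P(x,y)·log₂P(x,y):
  X=0: 0.49772, 0.28930
  X=1: 0.41047, 0.16241
Sum of the 4 terms: H(X,Y) = 1.3599 bits

Chain rule check:
  H(X) + H(Y|X) = 0.9097 + 0.4502 = 1.3599 bits
  H(X,Y) = 1.3599 bits
✓ Chain rule verified.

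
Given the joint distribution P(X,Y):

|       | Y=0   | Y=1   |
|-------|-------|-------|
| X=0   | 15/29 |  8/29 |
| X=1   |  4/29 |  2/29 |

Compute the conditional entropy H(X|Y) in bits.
0.7354 bits

H(X|Y) = H(X,Y) - H(Y)

H(X,Y) = -Σ_{x,y} P(x,y) log₂ P(x,y). Per-cell terms -P(x,y)·log₂P(x,y):
  X=0: 0.49194, 0.51255
  X=1: 0.39420, 0.26607
Sum of the 4 terms: H(X,Y) = 1.6648 bits

Marginal of Y (column sums):
  P(Y=0) = 15/29 + 4/29 = 19/29
  P(Y=1) = 8/29 + 2/29 = 10/29
H(Y) = -[(19/29)·log₂(19/29) + (10/29)·log₂(10/29)]
  = 0.39969 + 0.52967 = 0.9294 bits

H(X|Y) = H(X,Y) - H(Y) = 1.6648 - 0.9294 = 0.7354 bits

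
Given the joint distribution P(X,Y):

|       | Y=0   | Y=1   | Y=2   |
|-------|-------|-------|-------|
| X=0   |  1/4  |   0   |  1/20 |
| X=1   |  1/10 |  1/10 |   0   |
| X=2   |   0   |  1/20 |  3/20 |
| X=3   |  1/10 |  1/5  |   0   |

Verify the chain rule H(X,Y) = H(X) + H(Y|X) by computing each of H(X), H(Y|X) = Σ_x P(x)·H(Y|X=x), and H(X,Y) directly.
H(X) = 1.9710 bits, H(Y|X) = 0.8328 bits, H(X,Y) = 2.8037 bits

Marginal of X (row sums):
  P(X=0) = 1/4 + 0 + 1/20 = 3/10
  P(X=1) = 1/10 + 1/10 + 0 = 1/5
  P(X=2) = 0 + 1/20 + 3/20 = 1/5
  P(X=3) = 1/10 + 1/5 + 0 = 3/10
H(X) = -[(3/10)·log₂(3/10) + (1/5)·log₂(1/5) + (1/5)·log₂(1/5) + (3/10)·log₂(3/10)]
  = 0.52109 + 0.46439 + 0.46439 + 0.52109 = 1.9710 bits

H(Y|X) = Σ_x P(x)·H(Y|X=x):
  X=0: P(X=0) = 3/10, P(Y|X=0) = (5/6, 0, 1/6) → H(Y|X=0) = 0.65002
  X=1: P(X=1) = 1/5, P(Y|X=1) = (1/2, 1/2, 0) → H(Y|X=1) = 1.00000
  X=2: P(X=2) = 1/5, P(Y|X=2) = (0, 1/4, 3/4) → H(Y|X=2) = 0.81128
  X=3: P(X=3) = 3/10, P(Y|X=3) = (1/3, 2/3, 0) → H(Y|X=3) = 0.91830
H(Y|X) = (3/10)·0.65002 + (1/5)·1.00000 + (1/5)·0.81128 + (3/10)·0.91830 = 0.8328 bits

H(X,Y) = -Σ_{x,y} P(x,y) log₂ P(x,y). Per-cell terms -P(x,y)·log₂P(x,y):
  X=0: 0.50000, 0.00000, 0.21610
  X=1: 0.33219, 0.33219, 0.00000
  X=2: 0.00000, 0.21610, 0.41054
  X=3: 0.33219, 0.46439, 0.00000
  (cells with P = 0 contribute 0)
Sum of the 12 terms: H(X,Y) = 2.8037 bits

Chain rule check:
  H(X) + H(Y|X) = 1.9710 + 0.8328 = 2.8038 bits
  H(X,Y) = 2.8037 bits
✓ Chain rule verified (Δ = 0.0001 is 4-dp rounding noise: each of the three values was rounded independently).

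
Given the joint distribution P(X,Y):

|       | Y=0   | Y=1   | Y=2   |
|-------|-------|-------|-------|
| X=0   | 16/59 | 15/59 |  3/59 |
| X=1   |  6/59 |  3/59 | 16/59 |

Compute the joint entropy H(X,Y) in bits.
2.2958 bits

H(X,Y) = -Σ_{x,y} P(x,y) log₂ P(x,y). Per-cell terms -P(x,y)·log₂P(x,y):
  X=0: 0.51055, 0.50231, 0.21853
  X=1: 0.33536, 0.21853, 0.51055
Sum of the 6 terms: H(X,Y) = 2.2958 bits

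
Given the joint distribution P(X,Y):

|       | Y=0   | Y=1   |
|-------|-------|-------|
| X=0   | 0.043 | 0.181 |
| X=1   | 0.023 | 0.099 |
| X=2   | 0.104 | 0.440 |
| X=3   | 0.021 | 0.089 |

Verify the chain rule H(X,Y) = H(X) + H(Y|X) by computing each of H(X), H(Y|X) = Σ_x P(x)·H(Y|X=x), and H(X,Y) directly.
H(X) = 1.6819 bits, H(Y|X) = 0.7036 bits, H(X,Y) = 2.3854 bits

Marginal of X (row sums):
  P(X=0) = 0.043 + 0.181 = 0.224
  P(X=1) = 0.023 + 0.099 = 0.122
  P(X=2) = 0.104 + 0.440 = 0.544
  P(X=3) = 0.021 + 0.089 = 0.110
H(X) = -[0.224·log₂(0.224) + 0.122·log₂(0.122) + 0.544·log₂(0.544) + 0.110·log₂(0.110)]
  = 0.48349 + 0.37028 + 0.47781 + 0.35029 = 1.6819 bits

H(Y|X) = Σ_x P(x)·H(Y|X=x):
  X=0: P(X=0) = 0.224, P(Y|X=0) = (43/224, 181/224) → H(Y|X=0) = 0.70556
  X=1: P(X=1) = 0.122, P(Y|X=1) = (23/122, 99/122) → H(Y|X=1) = 0.69837
  X=2: P(X=2) = 0.544, P(Y|X=2) = (13/68, 55/68) → H(Y|X=2) = 0.70393
  X=3: P(X=3) = 0.110, P(Y|X=3) = (21/110, 89/110) → H(Y|X=3) = 0.70337
H(Y|X) = 0.224·0.70556 + 0.122·0.69837 + 0.544·0.70393 + 0.110·0.70337 = 0.7036 bits

H(X,Y) = -Σ_{x,y} P(x,y) log₂ P(x,y). Per-cell terms -P(x,y)·log₂P(x,y):
  X=0: 0.19520, 0.44633
  X=1: 0.12517, 0.33031
  X=2: 0.33960, 0.52115
  X=3: 0.11704, 0.31061
Sum of the 8 terms: H(X,Y) = 2.3854 bits

Chain rule check:
  H(X) + H(Y|X) = 1.6819 + 0.7036 = 2.3855 bits
  H(X,Y) = 2.3854 bits
✓ Chain rule verified (Δ = 0.0001 is 4-dp rounding noise: each of the three values was rounded independently).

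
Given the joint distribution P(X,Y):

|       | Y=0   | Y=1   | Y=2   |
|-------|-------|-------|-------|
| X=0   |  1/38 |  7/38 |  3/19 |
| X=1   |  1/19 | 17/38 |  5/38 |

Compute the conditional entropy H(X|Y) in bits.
0.9103 bits

H(X|Y) = H(X,Y) - H(Y)

H(X,Y) = -Σ_{x,y} P(x,y) log₂ P(x,y). Per-cell terms -P(x,y)·log₂P(x,y):
  X=0: 0.13810, 0.44958, 0.42047
  X=1: 0.22358, 0.51916, 0.38500
Sum of the 6 terms: H(X,Y) = 2.1359 bits

Marginal of Y (column sums):
  P(Y=0) = 1/38 + 1/19 = 3/38
  P(Y=1) = 7/38 + 17/38 = 12/19
  P(Y=2) = 3/19 + 5/38 = 11/38
H(Y) = -[(3/38)·log₂(3/38) + (12/19)·log₂(12/19) + (11/38)·log₂(11/38)]
  = 0.28918 + 0.41871 + 0.51772 = 1.2256 bits

H(X|Y) = H(X,Y) - H(Y) = 2.1359 - 1.2256 = 0.9103 bits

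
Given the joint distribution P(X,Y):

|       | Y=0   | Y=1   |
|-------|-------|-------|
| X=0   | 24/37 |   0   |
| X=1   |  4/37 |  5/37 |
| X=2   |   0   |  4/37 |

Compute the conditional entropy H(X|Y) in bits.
0.6888 bits

H(X|Y) = H(X,Y) - H(Y)

H(X,Y) = -Σ_{x,y} P(x,y) log₂ P(x,y). Per-cell terms -P(x,y)·log₂P(x,y):
  X=0: 0.40508, 0.00000
  X=1: 0.34697, 0.39021
  X=2: 0.00000, 0.34697
  (cells with P = 0 contribute 0)
Sum of the 6 terms: H(X,Y) = 1.4892 bits

Marginal of Y (column sums):
  P(Y=0) = 24/37 + 4/37 + 0 = 28/37
  P(Y=1) = 0 + 5/37 + 4/37 = 9/37
H(Y) = -[(28/37)·log₂(28/37) + (9/37)·log₂(9/37)]
  = 0.30429 + 0.49610 = 0.8004 bits

H(X|Y) = H(X,Y) - H(Y) = 1.4892 - 0.8004 = 0.6888 bits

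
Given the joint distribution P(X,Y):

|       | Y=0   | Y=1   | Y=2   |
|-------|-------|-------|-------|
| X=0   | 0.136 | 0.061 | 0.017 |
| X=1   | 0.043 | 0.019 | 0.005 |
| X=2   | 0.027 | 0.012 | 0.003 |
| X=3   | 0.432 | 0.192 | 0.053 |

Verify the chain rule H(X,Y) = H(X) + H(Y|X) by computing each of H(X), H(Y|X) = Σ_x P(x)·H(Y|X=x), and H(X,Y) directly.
H(X) = 1.3104 bits, H(Y|X) = 1.2165 bits, H(X,Y) = 2.5268 bits

Marginal of X (row sums):
  P(X=0) = 0.136 + 0.061 + 0.017 = 0.214
  P(X=1) = 0.043 + 0.019 + 0.005 = 0.067
  P(X=2) = 0.027 + 0.012 + 0.003 = 0.042
  P(X=3) = 0.432 + 0.192 + 0.053 = 0.677
H(X) = -[0.214·log₂(0.214) + 0.067·log₂(0.067) + 0.042·log₂(0.042) + 0.677·log₂(0.677)]
  = 0.47600 + 0.26128 + 0.19209 + 0.38100 = 1.3104 bits

H(Y|X) = Σ_x P(x)·H(Y|X=x):
  X=0: P(X=0) = 0.214, P(Y|X=0) = (68/107, 61/214, 17/214) → H(Y|X=0) = 1.22204
  X=1: P(X=1) = 0.067, P(Y|X=1) = (43/67, 19/67, 5/67) → H(Y|X=1) = 1.20565
  X=2: P(X=2) = 0.042, P(Y|X=2) = (9/14, 2/7, 1/14) → H(Y|X=2) = 1.19812
  X=3: P(X=3) = 0.677, P(Y|X=3) = (432/677, 192/677, 53/677) → H(Y|X=3) = 1.21689
H(Y|X) = 0.214·1.22204 + 0.067·1.20565 + 0.042·1.19812 + 0.677·1.21689 = 1.2165 bits

H(X,Y) = -Σ_{x,y} P(x,y) log₂ P(x,y). Per-cell terms -P(x,y)·log₂P(x,y):
  X=0: 0.39145, 0.24614, 0.09993
  X=1: 0.19520, 0.10864, 0.03822
  X=2: 0.14069, 0.07657, 0.02514
  X=3: 0.52311, 0.45712, 0.22461
Sum of the 12 terms: H(X,Y) = 2.5268 bits

Chain rule check:
  H(X) + H(Y|X) = 1.3104 + 1.2165 = 2.5269 bits
  H(X,Y) = 2.5268 bits
✓ Chain rule verified (Δ = 0.0001 is 4-dp rounding noise: each of the three values was rounded independently).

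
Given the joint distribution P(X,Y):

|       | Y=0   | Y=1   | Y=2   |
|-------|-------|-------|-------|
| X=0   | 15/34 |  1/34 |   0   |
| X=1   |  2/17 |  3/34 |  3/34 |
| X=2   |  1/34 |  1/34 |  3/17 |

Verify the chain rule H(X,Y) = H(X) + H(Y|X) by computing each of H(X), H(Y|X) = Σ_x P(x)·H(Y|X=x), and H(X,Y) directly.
H(X) = 1.5222 bits, H(Y|X) = 0.8705 bits, H(X,Y) = 2.3927 bits

Marginal of X (row sums):
  P(X=0) = 15/34 + 1/34 + 0 = 8/17
  P(X=1) = 2/17 + 3/34 + 3/34 = 5/17
  P(X=2) = 1/34 + 1/34 + 3/17 = 4/17
H(X) = -[(8/17)·log₂(8/17) + (5/17)·log₂(5/17) + (4/17)·log₂(4/17)]
  = 0.51175 + 0.51927 + 0.49117 = 1.5222 bits

H(Y|X) = Σ_x P(x)·H(Y|X=x):
  X=0: P(X=0) = 8/17, P(Y|X=0) = (15/16, 1/16, 0) → H(Y|X=0) = 0.33729
  X=1: P(X=1) = 5/17, P(Y|X=1) = (2/5, 3/10, 3/10) → H(Y|X=1) = 1.57095
  X=2: P(X=2) = 4/17, P(Y|X=2) = (1/8, 1/8, 3/4) → H(Y|X=2) = 1.06128
H(Y|X) = (8/17)·0.33729 + (5/17)·1.57095 + (4/17)·1.06128 = 0.8705 bits

H(X,Y) = -Σ_{x,y} P(x,y) log₂ P(x,y). Per-cell terms -P(x,y)·log₂P(x,y):
  X=0: 0.52084, 0.14963, 0.00000
  X=1: 0.36323, 0.30904, 0.30904
  X=2: 0.14963, 0.14963, 0.44162
  (cells with P = 0 contribute 0)
Sum of the 9 terms: H(X,Y) = 2.3927 bits

Chain rule check:
  H(X) + H(Y|X) = 1.5222 + 0.8705 = 2.3927 bits
  H(X,Y) = 2.3927 bits
✓ Chain rule verified.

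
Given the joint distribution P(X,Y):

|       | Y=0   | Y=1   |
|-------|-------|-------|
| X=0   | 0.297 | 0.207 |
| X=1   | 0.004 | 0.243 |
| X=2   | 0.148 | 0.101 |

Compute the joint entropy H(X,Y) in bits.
2.2604 bits

H(X,Y) = -Σ_{x,y} P(x,y) log₂ P(x,y). Per-cell terms -P(x,y)·log₂P(x,y):
  X=0: 0.52019, 0.47037
  X=1: 0.03186, 0.49596
  X=2: 0.40794, 0.33406
Sum of the 6 terms: H(X,Y) = 2.2604 bits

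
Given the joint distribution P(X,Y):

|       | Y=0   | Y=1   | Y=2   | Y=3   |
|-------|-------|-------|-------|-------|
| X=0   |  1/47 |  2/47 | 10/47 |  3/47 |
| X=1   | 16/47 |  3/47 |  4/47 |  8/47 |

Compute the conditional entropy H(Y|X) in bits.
1.6351 bits

H(Y|X) = H(X,Y) - H(X)

H(X,Y) = -Σ_{x,y} P(x,y) log₂ P(x,y). Per-cell terms -P(x,y)·log₂P(x,y):
  X=0: 0.118183, 0.193812, 0.475034, 0.253380
  X=1: 0.529222, 0.253380, 0.302518, 0.434824
Sum of the 8 terms: H(X,Y) = 2.56035 bits

Marginal of X (row sums):
  P(X=0) = 1/47 + 2/47 + 10/47 + 3/47 = 16/47
  P(X=1) = 16/47 + 3/47 + 4/47 + 8/47 = 31/47
H(X) = -[(16/47)·log₂(16/47) + (31/47)·log₂(31/47)]
  = 0.529222 + 0.396004 = 0.92523 bits

H(Y|X) = H(X,Y) - H(X) = 2.56035 - 0.92523 = 1.6351 bits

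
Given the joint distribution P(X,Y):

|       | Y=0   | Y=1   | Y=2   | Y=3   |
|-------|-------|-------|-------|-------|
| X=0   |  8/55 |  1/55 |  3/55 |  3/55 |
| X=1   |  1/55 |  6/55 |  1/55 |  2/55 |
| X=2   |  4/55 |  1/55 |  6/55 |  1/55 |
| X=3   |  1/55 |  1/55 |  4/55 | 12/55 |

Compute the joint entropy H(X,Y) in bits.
3.4987 bits

H(X,Y) = -Σ_{x,y} P(x,y) log₂ P(x,y). Per-cell terms -P(x,y)·log₂P(x,y):
  X=0: 0.40456, 0.10512, 0.22889, 0.22889
  X=1: 0.10512, 0.34870, 0.10512, 0.17387
  X=2: 0.27501, 0.10512, 0.34870, 0.10512
  X=3: 0.10512, 0.10512, 0.27501, 0.47921
Sum of the 16 terms: H(X,Y) = 3.4987 bits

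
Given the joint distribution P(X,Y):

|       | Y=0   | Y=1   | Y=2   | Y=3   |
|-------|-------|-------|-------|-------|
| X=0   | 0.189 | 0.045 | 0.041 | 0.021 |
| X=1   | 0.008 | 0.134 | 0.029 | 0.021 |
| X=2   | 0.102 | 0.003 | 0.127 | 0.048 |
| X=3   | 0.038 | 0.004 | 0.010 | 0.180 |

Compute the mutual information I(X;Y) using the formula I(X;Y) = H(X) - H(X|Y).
0.5974 bits

I(X;Y) = H(X) - H(X|Y)

Marginal of X (row sums):
  P(X=0) = 0.189 + 0.045 + 0.041 + 0.021 = 0.296
  P(X=1) = 0.008 + 0.134 + 0.029 + 0.021 = 0.192
  P(X=2) = 0.102 + 0.003 + 0.127 + 0.048 = 0.280
  P(X=3) = 0.038 + 0.004 + 0.010 + 0.180 = 0.232
H(X) = -[0.296·log₂(0.296) + 0.192·log₂(0.192) + 0.280·log₂(0.280) + 0.232·log₂(0.232)]
  = 0.5199 + 0.4571 + 0.5142 + 0.4890 = 1.9802 bits

Marginal of Y (column sums):
  P(Y=0) = 0.189 + 0.008 + 0.102 + 0.038 = 0.337
  P(Y=1) = 0.045 + 0.134 + 0.003 + 0.004 = 0.186
  P(Y=2) = 0.041 + 0.029 + 0.127 + 0.010 = 0.207
  P(Y=3) = 0.021 + 0.021 + 0.048 + 0.180 = 0.270
H(X|Y) = Σ_y P(y)·H(X|Y=y):
  Y=0: P(Y=0) = 0.337, P(X|Y=0) = (189/337, 8/337, 102/337, 38/337) → H(X|Y=0) = 1.4729
  Y=1: P(Y=1) = 0.186, P(X|Y=1) = (15/62, 67/93, 1/62, 2/93) → H(X|Y=1) = 1.0513
  Y=2: P(Y=2) = 0.207, P(X|Y=2) = (41/207, 29/207, 127/207, 10/207) → H(X|Y=2) = 1.5035
  Y=3: P(Y=3) = 0.270, P(X|Y=3) = (7/90, 7/90, 8/45, 2/3) → H(X|Y=3) = 1.4061
H(X|Y) = 0.337·1.4729 + 0.186·1.0513 + 0.207·1.5035 + 0.270·1.4061 = 1.3828 bits

I(X;Y) = H(X) - H(X|Y) = 1.9802 - 1.3828 = 0.5974 bits

Cross-check via I(X;Y) = H(X) + H(Y) - H(X,Y): computing H(Y) from the column sums and H(X,Y) from the 16 cells in the same way gives H(Y) = 1.9606 bits and H(X,Y) = 3.3434 bits, so
I(X;Y) = 1.9802 + 1.9606 - 3.3434 = 0.5974 bits ✓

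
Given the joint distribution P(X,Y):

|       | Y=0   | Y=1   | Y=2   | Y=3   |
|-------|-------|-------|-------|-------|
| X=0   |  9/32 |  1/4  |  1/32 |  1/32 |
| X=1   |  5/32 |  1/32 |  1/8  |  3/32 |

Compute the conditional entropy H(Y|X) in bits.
1.6226 bits

H(Y|X) = H(X,Y) - H(X)

H(X,Y) = -Σ_{x,y} P(x,y) log₂ P(x,y). Per-cell terms -P(x,y)·log₂P(x,y):
  X=0: 0.51471, 0.50000, 0.15625, 0.15625
  X=1: 0.41845, 0.15625, 0.37500, 0.32016
Sum of the 8 terms: H(X,Y) = 2.5971 bits

Marginal of X (row sums):
  P(X=0) = 9/32 + 1/4 + 1/32 + 1/32 = 19/32
  P(X=1) = 5/32 + 1/32 + 1/8 + 3/32 = 13/32
H(X) = -[(19/32)·log₂(19/32) + (13/32)·log₂(13/32)]
  = 0.44654 + 0.52795 = 0.9745 bits

H(Y|X) = H(X,Y) - H(X) = 2.5971 - 0.9745 = 1.6226 bits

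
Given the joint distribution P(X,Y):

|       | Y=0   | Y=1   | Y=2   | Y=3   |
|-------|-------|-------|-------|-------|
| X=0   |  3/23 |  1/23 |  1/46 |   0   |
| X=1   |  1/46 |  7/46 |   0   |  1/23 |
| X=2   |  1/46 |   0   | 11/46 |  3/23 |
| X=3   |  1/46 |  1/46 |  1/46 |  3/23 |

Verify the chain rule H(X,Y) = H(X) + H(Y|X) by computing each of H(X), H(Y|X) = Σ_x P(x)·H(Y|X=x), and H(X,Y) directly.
H(X) = 1.9293 bits, H(Y|X) = 1.2413 bits, H(X,Y) = 3.1706 bits

Marginal of X (row sums):
  P(X=0) = 3/23 + 1/23 + 1/46 + 0 = 9/46
  P(X=1) = 1/46 + 7/46 + 0 + 1/23 = 5/23
  P(X=2) = 1/46 + 0 + 11/46 + 3/23 = 9/23
  P(X=3) = 1/46 + 1/46 + 1/46 + 3/23 = 9/46
H(X) = -[(9/46)·log₂(9/46) + (5/23)·log₂(5/23) + (9/23)·log₂(9/23) + (9/46)·log₂(9/46)]
  = 0.460494 + 0.478616 + 0.529684 + 0.460494 = 1.9293 bits

H(Y|X) = Σ_x P(x)·H(Y|X=x):
  X=0: P(X=0) = 9/46, P(Y|X=0) = (2/3, 2/9, 1/9, 0) → H(Y|X=0) = 1.224394
  X=1: P(X=1) = 5/23, P(Y|X=1) = (1/10, 7/10, 0, 1/5) → H(Y|X=1) = 1.156780
  X=2: P(X=2) = 9/23, P(Y|X=2) = (1/18, 0, 11/18, 1/3) → H(Y|X=2) = 1.194174
  X=3: P(X=3) = 9/46, P(Y|X=3) = (1/9, 1/9, 1/9, 2/3) → H(Y|X=3) = 1.446617
H(Y|X) = (9/46)·1.224394 + (5/23)·1.156780 + (9/23)·1.194174 + (9/46)·1.446617 = 1.2413 bits

H(X,Y) = -Σ_{x,y} P(x,y) log₂ P(x,y). Per-cell terms -P(x,y)·log₂P(x,y):
  X=0: 0.383296, 0.196677, 0.120077, 0.000000
  X=1: 0.120077, 0.413336, 0.000000, 0.196677
  X=2: 0.120077, 0.000000, 0.493596, 0.383296
  X=3: 0.120077, 0.120077, 0.120077, 0.383296
  (cells with P = 0 contribute 0)
Sum of the 16 terms: H(X,Y) = 3.1706 bits

Chain rule check:
  H(X) + H(Y|X) = 1.9293 + 1.2413 = 3.1706 bits
  H(X,Y) = 3.1706 bits
✓ Chain rule verified.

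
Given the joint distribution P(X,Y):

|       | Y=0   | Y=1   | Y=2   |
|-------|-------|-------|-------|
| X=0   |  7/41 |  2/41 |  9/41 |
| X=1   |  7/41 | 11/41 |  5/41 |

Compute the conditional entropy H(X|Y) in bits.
0.8589 bits

H(X|Y) = H(X,Y) - H(Y)

H(X,Y) = -Σ_{x,y} P(x,y) log₂ P(x,y). Per-cell terms -P(x,y)·log₂P(x,y):
  X=0: 0.43540, 0.21256, 0.48021
  X=1: 0.43540, 0.50925, 0.37020
Sum of the 6 terms: H(X,Y) = 2.4430 bits

Marginal of Y (column sums):
  P(Y=0) = 7/41 + 7/41 = 14/41
  P(Y=1) = 2/41 + 11/41 = 13/41
  P(Y=2) = 9/41 + 5/41 = 14/41
H(Y) = -[(14/41)·log₂(14/41) + (13/41)·log₂(13/41) + (14/41)·log₂(14/41)]
  = 0.52934 + 0.52543 + 0.52934 = 1.5841 bits

H(X|Y) = H(X,Y) - H(Y) = 2.4430 - 1.5841 = 0.8589 bits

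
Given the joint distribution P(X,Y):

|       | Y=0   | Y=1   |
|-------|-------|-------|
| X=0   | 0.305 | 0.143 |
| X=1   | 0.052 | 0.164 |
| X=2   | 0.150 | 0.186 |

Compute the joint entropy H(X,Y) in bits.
2.4352 bits

H(X,Y) = -Σ_{x,y} P(x,y) log₂ P(x,y). Per-cell terms -P(x,y)·log₂P(x,y):
  X=0: 0.5225, 0.4012
  X=1: 0.2218, 0.4278
  X=2: 0.4105, 0.4514
Sum of the 6 terms: H(X,Y) = 2.4352 bits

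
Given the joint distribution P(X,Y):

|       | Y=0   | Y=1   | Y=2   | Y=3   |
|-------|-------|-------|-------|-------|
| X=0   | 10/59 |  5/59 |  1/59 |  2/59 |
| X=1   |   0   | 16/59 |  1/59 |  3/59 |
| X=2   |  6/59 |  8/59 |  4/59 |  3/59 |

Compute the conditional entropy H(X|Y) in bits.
1.2973 bits

H(X|Y) = H(X,Y) - H(Y)

H(X,Y) = -Σ_{x,y} P(x,y) log₂ P(x,y). Per-cell terms -P(x,y)·log₂P(x,y):
  X=0: 0.434019, 0.301756, 0.099706, 0.165513
  X=1: 0.000000, 0.510547, 0.099706, 0.218526
  X=2: 0.335357, 0.390867, 0.263230, 0.218526
  (cells with P = 0 contribute 0)
Sum of the 12 terms: H(X,Y) = 3.03775 bits

Marginal of Y (column sums):
  P(Y=0) = 10/59 + 0 + 6/59 = 16/59
  P(Y=1) = 5/59 + 16/59 + 8/59 = 29/59
  P(Y=2) = 1/59 + 1/59 + 4/59 = 6/59
  P(Y=3) = 2/59 + 3/59 + 3/59 = 8/59
H(Y) = -[(16/59)·log₂(16/59) + (29/59)·log₂(29/59) + (6/59)·log₂(6/59) + (8/59)·log₂(8/59)]
  = 0.510547 + 0.503647 + 0.335357 + 0.390867 = 1.74042 bits

H(X|Y) = H(X,Y) - H(Y) = 3.03775 - 1.74042 = 1.2973 bits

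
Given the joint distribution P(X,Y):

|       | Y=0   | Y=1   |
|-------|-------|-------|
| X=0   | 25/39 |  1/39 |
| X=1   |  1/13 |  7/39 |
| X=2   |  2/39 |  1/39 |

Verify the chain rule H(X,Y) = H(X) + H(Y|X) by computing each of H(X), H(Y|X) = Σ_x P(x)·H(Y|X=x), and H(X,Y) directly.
H(X) = 1.1781 bits, H(Y|X) = 0.4534 bits, H(X,Y) = 1.6315 bits

Marginal of X (row sums):
  P(X=0) = 25/39 + 1/39 = 2/3
  P(X=1) = 1/13 + 7/39 = 10/39
  P(X=2) = 2/39 + 1/39 = 1/13
H(X) = -[(2/3)·log₂(2/3) + (10/39)·log₂(10/39) + (1/13)·log₂(1/13)]
  = 0.38998 + 0.50345 + 0.28465 = 1.1781 bits

H(Y|X) = Σ_x P(x)·H(Y|X=x):
  X=0: P(X=0) = 2/3, P(Y|X=0) = (25/26, 1/26) → H(Y|X=0) = 0.23519
  X=1: P(X=1) = 10/39, P(Y|X=1) = (3/10, 7/10) → H(Y|X=1) = 0.88129
  X=2: P(X=2) = 1/13, P(Y|X=2) = (2/3, 1/3) → H(Y|X=2) = 0.91830
H(Y|X) = (2/3)·0.23519 + (10/39)·0.88129 + (1/13)·0.91830 = 0.4534 bits

H(X,Y) = -Σ_{x,y} P(x,y) log₂ P(x,y). Per-cell terms -P(x,y)·log₂P(x,y):
  X=0: 0.41125, 0.13552
  X=1: 0.28465, 0.44478
  X=2: 0.21976, 0.13552
Sum of the 6 terms: H(X,Y) = 1.6315 bits

Chain rule check:
  H(X) + H(Y|X) = 1.1781 + 0.4534 = 1.6315 bits
  H(X,Y) = 1.6315 bits
✓ Chain rule verified.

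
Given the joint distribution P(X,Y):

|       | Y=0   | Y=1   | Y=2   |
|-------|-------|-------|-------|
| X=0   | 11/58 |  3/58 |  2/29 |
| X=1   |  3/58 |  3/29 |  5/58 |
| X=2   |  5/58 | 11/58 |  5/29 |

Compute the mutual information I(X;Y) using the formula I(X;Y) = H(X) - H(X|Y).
0.1189 bits

I(X;Y) = H(X) - H(X|Y)

Marginal of X (row sums):
  P(X=0) = 11/58 + 3/58 + 2/29 = 9/29
  P(X=1) = 3/58 + 3/29 + 5/58 = 7/29
  P(X=2) = 5/58 + 11/58 + 5/29 = 13/29
H(X) = -[(9/29)·log₂(9/29) + (7/29)·log₂(7/29) + (13/29)·log₂(13/29)]
  = 0.5239 + 0.4950 + 0.5189 = 1.5378 bits

Marginal of Y (column sums):
  P(Y=0) = 11/58 + 3/58 + 5/58 = 19/58
  P(Y=1) = 3/58 + 3/29 + 11/58 = 10/29
  P(Y=2) = 2/29 + 5/58 + 5/29 = 19/58
H(X|Y) = Σ_y P(y)·H(X|Y=y):
  Y=0: P(Y=0) = 19/58, P(X|Y=0) = (11/19, 3/19, 5/19) → H(X|Y=0) = 1.3838
  Y=1: P(Y=1) = 10/29, P(X|Y=1) = (3/20, 3/10, 11/20) → H(X|Y=1) = 1.4060
  Y=2: P(Y=2) = 19/58, P(X|Y=2) = (4/19, 5/19, 10/19) → H(X|Y=2) = 1.4675
H(X|Y) = (19/58)·1.3838 + (10/29)·1.4060 + (19/58)·1.4675 = 1.4189 bits

I(X;Y) = H(X) - H(X|Y) = 1.5378 - 1.4189 = 0.1189 bits

Cross-check via I(X;Y) = H(X) + H(Y) - H(X,Y): computing H(Y) from the column sums and H(X,Y) from the 9 cells in the same way gives H(Y) = 1.5845 bits and H(X,Y) = 3.0034 bits, so
I(X;Y) = 1.5378 + 1.5845 - 3.0034 = 0.1189 bits ✓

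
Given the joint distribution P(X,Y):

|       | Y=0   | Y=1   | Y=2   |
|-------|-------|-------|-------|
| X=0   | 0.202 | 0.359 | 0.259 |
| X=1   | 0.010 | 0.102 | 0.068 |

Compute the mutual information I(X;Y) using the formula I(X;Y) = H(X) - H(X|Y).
0.0293 bits

I(X;Y) = H(X) - H(X|Y)

Marginal of X (row sums):
  P(X=0) = 0.202 + 0.359 + 0.259 = 0.820
  P(X=1) = 0.010 + 0.102 + 0.068 = 0.180
H(X) = -[0.820·log₂(0.820) + 0.180·log₂(0.180)]
  = 0.2348 + 0.4453 = 0.6801 bits

Marginal of Y (column sums):
  P(Y=0) = 0.202 + 0.010 = 0.212
  P(Y=1) = 0.359 + 0.102 = 0.461
  P(Y=2) = 0.259 + 0.068 = 0.327
H(X|Y) = Σ_y P(y)·H(X|Y=y):
  Y=0: P(Y=0) = 0.212, P(X|Y=0) = (101/106, 5/106) → H(X|Y=0) = 0.2743
  Y=1: P(Y=1) = 0.461, P(X|Y=1) = (359/461, 102/461) → H(X|Y=1) = 0.7625
  Y=2: P(Y=2) = 0.327, P(X|Y=2) = (259/327, 68/327) → H(X|Y=2) = 0.7375
H(X|Y) = 0.212·0.2743 + 0.461·0.7625 + 0.327·0.7375 = 0.6508 bits

I(X;Y) = H(X) - H(X|Y) = 0.6801 - 0.6508 = 0.0293 bits

Cross-check via I(X;Y) = H(X) + H(Y) - H(X,Y): computing H(Y) from the column sums and H(X,Y) from the 6 cells in the same way gives H(Y) = 1.5168 bits and H(X,Y) = 2.1676 bits, so
I(X;Y) = 0.6801 + 1.5168 - 2.1676 = 0.0293 bits ✓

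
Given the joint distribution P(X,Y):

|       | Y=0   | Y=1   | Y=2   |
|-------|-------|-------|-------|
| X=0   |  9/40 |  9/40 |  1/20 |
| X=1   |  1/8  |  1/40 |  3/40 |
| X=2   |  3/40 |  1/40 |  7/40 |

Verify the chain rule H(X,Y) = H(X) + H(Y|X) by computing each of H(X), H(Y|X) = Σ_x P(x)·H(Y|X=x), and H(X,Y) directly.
H(X) = 1.4964 bits, H(Y|X) = 1.3298 bits, H(X,Y) = 2.8262 bits

Marginal of X (row sums):
  P(X=0) = 9/40 + 9/40 + 1/20 = 1/2
  P(X=1) = 1/8 + 1/40 + 3/40 = 9/40
  P(X=2) = 3/40 + 1/40 + 7/40 = 11/40
H(X) = -[(1/2)·log₂(1/2) + (9/40)·log₂(9/40) + (11/40)·log₂(11/40)]
  = 0.5000 + 0.4842 + 0.5122 = 1.4964 bits

H(Y|X) = Σ_x P(x)·H(Y|X=x):
  X=0: P(X=0) = 1/2, P(Y|X=0) = (9/20, 9/20, 1/10) → H(Y|X=0) = 1.3690
  X=1: P(X=1) = 9/40, P(Y|X=1) = (5/9, 1/9, 1/3) → H(Y|X=1) = 1.3516
  X=2: P(X=2) = 11/40, P(Y|X=2) = (3/11, 1/11, 7/11) → H(Y|X=2) = 1.2407
H(Y|X) = (1/2)·1.3690 + (9/40)·1.3516 + (11/40)·1.2407 = 1.3298 bits

H(X,Y) = -Σ_{x,y} P(x,y) log₂ P(x,y). Per-cell terms -P(x,y)·log₂P(x,y):
  X=0: 0.4842, 0.4842, 0.2161
  X=1: 0.3750, 0.1330, 0.2803
  X=2: 0.2803, 0.1330, 0.4401
Sum of the 9 terms: H(X,Y) = 2.8262 bits

Chain rule check:
  H(X) + H(Y|X) = 1.4964 + 1.3298 = 2.8262 bits
  H(X,Y) = 2.8262 bits
✓ Chain rule verified.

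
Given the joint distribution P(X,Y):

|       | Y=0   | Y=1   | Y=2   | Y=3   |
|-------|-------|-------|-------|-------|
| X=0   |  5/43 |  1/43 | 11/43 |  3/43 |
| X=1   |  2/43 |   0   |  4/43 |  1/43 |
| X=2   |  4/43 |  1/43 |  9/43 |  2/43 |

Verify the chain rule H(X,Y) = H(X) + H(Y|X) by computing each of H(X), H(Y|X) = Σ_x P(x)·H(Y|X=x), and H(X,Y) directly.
H(X) = 1.4707 bits, H(Y|X) = 1.5615 bits, H(X,Y) = 3.0321 bits

Marginal of X (row sums):
  P(X=0) = 5/43 + 1/43 + 11/43 + 3/43 = 20/43
  P(X=1) = 2/43 + 0 + 4/43 + 1/43 = 7/43
  P(X=2) = 4/43 + 1/43 + 9/43 + 2/43 = 16/43
H(X) = -[(20/43)·log₂(20/43) + (7/43)·log₂(7/43) + (16/43)·log₂(16/43)]
  = 0.51364 + 0.42633 + 0.53070 = 1.4707 bits

H(Y|X) = Σ_x P(x)·H(Y|X=x):
  X=0: P(X=0) = 20/43, P(Y|X=0) = (1/4, 1/20, 11/20, 3/20) → H(Y|X=0) = 1.60101
  X=1: P(X=1) = 7/43, P(Y|X=1) = (2/7, 0, 4/7, 1/7) → H(Y|X=1) = 1.37878
  X=2: P(X=2) = 16/43, P(Y|X=2) = (1/4, 1/16, 9/16, 1/8) → H(Y|X=2) = 1.59192
H(Y|X) = (20/43)·1.60101 + (7/43)·1.37878 + (16/43)·1.59192 = 1.5615 bits

H(X,Y) = -Σ_{x,y} P(x,y) log₂ P(x,y). Per-cell terms -P(x,y)·log₂P(x,y):
  X=0: 0.36097, 0.12619, 0.50314, 0.26800
  X=1: 0.20587, 0.00000, 0.31872, 0.12619
  X=2: 0.31872, 0.12619, 0.47226, 0.20587
  (cells with P = 0 contribute 0)
Sum of the 12 terms: H(X,Y) = 3.0321 bits

Chain rule check:
  H(X) + H(Y|X) = 1.4707 + 1.5615 = 3.0322 bits
  H(X,Y) = 3.0321 bits
✓ Chain rule verified (Δ = 0.0001 is 4-dp rounding noise: each of the three values was rounded independently).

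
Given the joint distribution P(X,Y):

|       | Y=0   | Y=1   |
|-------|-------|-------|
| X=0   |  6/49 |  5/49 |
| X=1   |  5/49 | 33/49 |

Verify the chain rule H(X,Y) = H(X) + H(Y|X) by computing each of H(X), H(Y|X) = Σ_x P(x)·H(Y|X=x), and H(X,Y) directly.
H(X) = 0.7683 bits, H(Y|X) = 0.6588 bits, H(X,Y) = 1.4271 bits

Marginal of X (row sums):
  P(X=0) = 6/49 + 5/49 = 11/49
  P(X=1) = 5/49 + 33/49 = 38/49
H(X) = -[(11/49)·log₂(11/49) + (38/49)·log₂(38/49)]
  = 0.48384 + 0.28444 = 0.7683 bits

H(Y|X) = Σ_x P(x)·H(Y|X=x):
  X=0: P(X=0) = 11/49, P(Y|X=0) = (6/11, 5/11) → H(Y|X=0) = 0.99403
  X=1: P(X=1) = 38/49, P(Y|X=1) = (5/38, 33/38) → H(Y|X=1) = 0.56175
H(Y|X) = (11/49)·0.99403 + (38/49)·0.56175 = 0.6588 bits

H(X,Y) = -Σ_{x,y} P(x,y) log₂ P(x,y). Per-cell terms -P(x,y)·log₂P(x,y):
  X=0: 0.37099, 0.33600
  X=1: 0.33600, 0.38409
Sum of the 4 terms: H(X,Y) = 1.4271 bits

Chain rule check:
  H(X) + H(Y|X) = 0.7683 + 0.6588 = 1.4271 bits
  H(X,Y) = 1.4271 bits
✓ Chain rule verified.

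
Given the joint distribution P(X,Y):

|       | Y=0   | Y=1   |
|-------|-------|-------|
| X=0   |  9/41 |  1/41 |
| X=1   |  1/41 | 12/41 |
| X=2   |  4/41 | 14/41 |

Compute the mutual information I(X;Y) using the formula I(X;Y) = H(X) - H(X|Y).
0.3523 bits

I(X;Y) = H(X) - H(X|Y)

Marginal of X (row sums):
  P(X=0) = 9/41 + 1/41 = 10/41
  P(X=1) = 1/41 + 12/41 = 13/41
  P(X=2) = 4/41 + 14/41 = 18/41
H(X) = -[(10/41)·log₂(10/41) + (13/41)·log₂(13/41) + (18/41)·log₂(18/41)]
  = 0.49649 + 0.52543 + 0.52140 = 1.54332 bits

Marginal of Y (column sums):
  P(Y=0) = 9/41 + 1/41 + 4/41 = 14/41
  P(Y=1) = 1/41 + 12/41 + 14/41 = 27/41
H(X|Y) = Σ_y P(y)·H(X|Y=y):
  Y=0: P(Y=0) = 14/41, P(X|Y=0) = (9/14, 1/14, 2/7) → H(X|Y=0) = 1.19812
  Y=1: P(Y=1) = 27/41, P(X|Y=1) = (1/27, 4/9, 14/27) → H(X|Y=1) = 1.18739
H(X|Y) = (14/41)·1.19812 + (27/41)·1.18739 = 1.19105 bits

I(X;Y) = H(X) - H(X|Y) = 1.54332 - 1.19105 = 0.3523 bits

Cross-check via I(X;Y) = H(X) + H(Y) - H(X,Y): computing H(Y) from the column sums and H(X,Y) from the 6 cells in the same way gives H(Y) = 0.92621 bits and H(X,Y) = 2.11726 bits, so
I(X;Y) = 1.54332 + 0.92621 - 2.11726 = 0.3523 bits ✓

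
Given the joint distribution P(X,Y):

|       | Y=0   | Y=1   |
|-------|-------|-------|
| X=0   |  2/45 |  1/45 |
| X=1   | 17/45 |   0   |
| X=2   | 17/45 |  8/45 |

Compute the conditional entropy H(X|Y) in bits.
1.1038 bits

H(X|Y) = H(X,Y) - H(Y)

H(X,Y) = -Σ_{x,y} P(x,y) log₂ P(x,y). Per-cell terms -P(x,y)·log₂P(x,y):
  X=0: 0.199638, 0.122041
  X=1: 0.530547, 0.000000
  X=2: 0.530547, 0.442996
  (cells with P = 0 contribute 0)
Sum of the 6 terms: H(X,Y) = 1.82577 bits

Marginal of Y (column sums):
  P(Y=0) = 2/45 + 17/45 + 17/45 = 4/5
  P(Y=1) = 1/45 + 0 + 8/45 = 1/5
H(Y) = -[(4/5)·log₂(4/5) + (1/5)·log₂(1/5)]
  = 0.257542 + 0.464386 = 0.72193 bits

H(X|Y) = H(X,Y) - H(Y) = 1.82577 - 0.72193 = 1.1038 bits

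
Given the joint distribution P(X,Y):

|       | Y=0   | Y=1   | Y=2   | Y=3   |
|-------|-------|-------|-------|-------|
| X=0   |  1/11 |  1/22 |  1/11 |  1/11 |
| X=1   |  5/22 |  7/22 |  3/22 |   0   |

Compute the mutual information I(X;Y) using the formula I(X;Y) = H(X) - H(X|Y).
0.2094 bits

I(X;Y) = H(X) - H(X|Y)

Marginal of X (row sums):
  P(X=0) = 1/11 + 1/22 + 1/11 + 1/11 = 7/22
  P(X=1) = 5/22 + 7/22 + 3/22 + 0 = 15/22
H(X) = -[(7/22)·log₂(7/22) + (15/22)·log₂(15/22)]
  = 0.52566 + 0.37673 = 0.90239 bits

Marginal of Y (column sums):
  P(Y=0) = 1/11 + 5/22 = 7/22
  P(Y=1) = 1/22 + 7/22 = 4/11
  P(Y=2) = 1/11 + 3/22 = 5/22
  P(Y=3) = 1/11 + 0 = 1/11
H(X|Y) = Σ_y P(y)·H(X|Y=y):
  Y=0: P(Y=0) = 7/22, P(X|Y=0) = (2/7, 5/7) → H(X|Y=0) = 0.86312
  Y=1: P(Y=1) = 4/11, P(X|Y=1) = (1/8, 7/8) → H(X|Y=1) = 0.54356
  Y=2: P(Y=2) = 5/22, P(X|Y=2) = (2/5, 3/5) → H(X|Y=2) = 0.97095
  Y=3: P(Y=3) = 1/11, P(X|Y=3) = (1, 0) → H(X|Y=3) = 0.00000
H(X|Y) = (7/22)·0.86312 + (4/11)·0.54356 + (5/22)·0.97095 + (1/11)·0.00000 = 0.69296 bits

I(X;Y) = H(X) - H(X|Y) = 0.90239 - 0.69296 = 0.2094 bits

Cross-check via I(X;Y) = H(X) + H(Y) - H(X,Y): computing H(Y) from the column sums and H(X,Y) from the 8 cells in the same way gives H(Y) = 1.85665 bits and H(X,Y) = 2.54961 bits, so
I(X;Y) = 0.90239 + 1.85665 - 2.54961 = 0.2094 bits ✓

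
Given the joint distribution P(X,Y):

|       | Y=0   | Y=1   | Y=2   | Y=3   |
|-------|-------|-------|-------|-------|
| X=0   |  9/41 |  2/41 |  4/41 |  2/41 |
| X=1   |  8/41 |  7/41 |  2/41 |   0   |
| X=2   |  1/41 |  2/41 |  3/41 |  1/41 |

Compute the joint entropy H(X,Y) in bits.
3.0908 bits

H(X,Y) = -Σ_{x,y} P(x,y) log₂ P(x,y). Per-cell terms -P(x,y)·log₂P(x,y):
  X=0: 0.48021, 0.21256, 0.32757, 0.21256
  X=1: 0.46001, 0.43540, 0.21256, 0.00000
  X=2: 0.13067, 0.21256, 0.27604, 0.13067
  (cells with P = 0 contribute 0)
Sum of the 12 terms: H(X,Y) = 3.0908 bits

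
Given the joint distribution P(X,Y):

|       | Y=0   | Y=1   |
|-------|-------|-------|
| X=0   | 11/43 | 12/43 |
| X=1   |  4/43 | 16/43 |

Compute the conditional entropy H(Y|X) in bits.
0.8699 bits

H(Y|X) = H(X,Y) - H(X)

H(X,Y) = -Σ_{x,y} P(x,y) log₂ P(x,y). Per-cell terms -P(x,y)·log₂P(x,y):
  X=0: 0.50314, 0.51385
  X=1: 0.31872, 0.53070
Sum of the 4 terms: H(X,Y) = 1.8664 bits

Marginal of X (row sums):
  P(X=0) = 11/43 + 12/43 = 23/43
  P(X=1) = 4/43 + 16/43 = 20/43
H(X) = -[(23/43)·log₂(23/43) + (20/43)·log₂(20/43)]
  = 0.48284 + 0.51364 = 0.9965 bits

H(Y|X) = H(X,Y) - H(X) = 1.8664 - 0.9965 = 0.8699 bits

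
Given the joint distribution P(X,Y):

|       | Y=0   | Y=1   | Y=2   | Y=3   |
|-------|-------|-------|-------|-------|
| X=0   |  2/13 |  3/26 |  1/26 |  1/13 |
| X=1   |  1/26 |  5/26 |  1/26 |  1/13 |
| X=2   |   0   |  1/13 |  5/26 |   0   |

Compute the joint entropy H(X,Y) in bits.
3.0860 bits

H(X,Y) = -Σ_{x,y} P(x,y) log₂ P(x,y). Per-cell terms -P(x,y)·log₂P(x,y):
  X=0: 0.4155, 0.3595, 0.1808, 0.2846
  X=1: 0.1808, 0.4574, 0.1808, 0.2846
  X=2: 0.0000, 0.2846, 0.4574, 0.0000
  (cells with P = 0 contribute 0)
Sum of the 12 terms: H(X,Y) = 3.0860 bits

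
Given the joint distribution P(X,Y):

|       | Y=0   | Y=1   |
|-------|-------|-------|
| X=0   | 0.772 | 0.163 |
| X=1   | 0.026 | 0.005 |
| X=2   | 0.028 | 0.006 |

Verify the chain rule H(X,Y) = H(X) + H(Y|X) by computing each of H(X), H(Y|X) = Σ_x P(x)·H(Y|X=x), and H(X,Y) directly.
H(X) = 0.4119 bits, H(Y|X) = 0.6667 bits, H(X,Y) = 1.0786 bits

Marginal of X (row sums):
  P(X=0) = 0.772 + 0.163 = 0.935
  P(X=1) = 0.026 + 0.005 = 0.031
  P(X=2) = 0.028 + 0.006 = 0.034
H(X) = -[0.935·log₂(0.935) + 0.031·log₂(0.031) + 0.034·log₂(0.034)]
  = 0.09066 + 0.15536 + 0.16586 = 0.4119 bits

H(Y|X) = Σ_x P(x)·H(Y|X=x):
  X=0: P(X=0) = 0.935, P(Y|X=0) = (772/935, 163/935) → H(Y|X=0) = 0.66752
  X=1: P(X=1) = 0.031, P(Y|X=1) = (26/31, 5/31) → H(Y|X=1) = 0.63739
  X=2: P(X=2) = 0.034, P(Y|X=2) = (14/17, 3/17) → H(Y|X=2) = 0.67229
H(Y|X) = 0.935·0.66752 + 0.031·0.63739 + 0.034·0.67229 = 0.6667 bits

H(X,Y) = -Σ_{x,y} P(x,y) log₂ P(x,y). Per-cell terms -P(x,y)·log₂P(x,y):
  X=0: 0.28821, 0.42658
  X=1: 0.13690, 0.03822
  X=2: 0.14444, 0.04428
Sum of the 6 terms: H(X,Y) = 1.0786 bits

Chain rule check:
  H(X) + H(Y|X) = 0.4119 + 0.6667 = 1.0786 bits
  H(X,Y) = 1.0786 bits
✓ Chain rule verified.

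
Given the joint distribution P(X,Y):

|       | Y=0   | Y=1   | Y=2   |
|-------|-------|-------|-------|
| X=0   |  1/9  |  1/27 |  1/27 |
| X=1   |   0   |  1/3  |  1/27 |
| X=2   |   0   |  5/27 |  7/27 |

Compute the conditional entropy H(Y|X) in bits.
0.8631 bits

H(Y|X) = H(X,Y) - H(X)

H(X,Y) = -Σ_{x,y} P(x,y) log₂ P(x,y). Per-cell terms -P(x,y)·log₂P(x,y):
  X=0: 0.352214, 0.176107, 0.176107
  X=1: 0.000000, 0.528321, 0.176107
  X=2: 0.000000, 0.450548, 0.504916
  (cells with P = 0 contribute 0)
Sum of the 9 terms: H(X,Y) = 2.36432 bits

Marginal of X (row sums):
  P(X=0) = 1/9 + 1/27 + 1/27 = 5/27
  P(X=1) = 0 + 1/3 + 1/27 = 10/27
  P(X=2) = 0 + 5/27 + 7/27 = 4/9
H(X) = -[(5/27)·log₂(5/27) + (10/27)·log₂(10/27) + (4/9)·log₂(4/9)]
  = 0.450548 + 0.530726 + 0.519967 = 1.50124 bits

H(Y|X) = H(X,Y) - H(X) = 2.36432 - 1.50124 = 0.8631 bits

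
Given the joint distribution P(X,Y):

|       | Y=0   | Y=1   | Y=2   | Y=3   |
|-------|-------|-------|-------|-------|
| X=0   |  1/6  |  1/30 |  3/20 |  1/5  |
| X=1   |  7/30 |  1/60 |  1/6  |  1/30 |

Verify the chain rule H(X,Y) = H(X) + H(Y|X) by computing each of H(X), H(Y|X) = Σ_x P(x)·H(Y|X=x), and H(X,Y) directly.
H(X) = 0.9928 bits, H(Y|X) = 1.6593 bits, H(X,Y) = 2.6521 bits

Marginal of X (row sums):
  P(X=0) = 1/6 + 1/30 + 3/20 + 1/5 = 11/20
  P(X=1) = 7/30 + 1/60 + 1/6 + 1/30 = 9/20
H(X) = -[(11/20)·log₂(11/20) + (9/20)·log₂(9/20)]
  = 0.474373 + 0.518401 = 0.9928 bits

H(Y|X) = Σ_x P(x)·H(Y|X=x):
  X=0: P(X=0) = 11/20, P(Y|X=0) = (10/33, 2/33, 3/11, 4/11) → H(Y|X=0) = 1.808995
  X=1: P(X=1) = 9/20, P(Y|X=1) = (14/27, 1/27, 10/27, 2/27) → H(Y|X=1) = 1.476286
H(Y|X) = (11/20)·1.808995 + (9/20)·1.476286 = 1.6593 bits

H(X,Y) = -Σ_{x,y} P(x,y) log₂ P(x,y). Per-cell terms -P(x,y)·log₂P(x,y):
  X=0: 0.430827, 0.163563, 0.410545, 0.464386
  X=1: 0.489892, 0.098448, 0.430827, 0.163563
Sum of the 8 terms: H(X,Y) = 2.6521 bits

Chain rule check:
  H(X) + H(Y|X) = 0.9928 + 1.6593 = 2.6521 bits
  H(X,Y) = 2.6521 bits
✓ Chain rule verified.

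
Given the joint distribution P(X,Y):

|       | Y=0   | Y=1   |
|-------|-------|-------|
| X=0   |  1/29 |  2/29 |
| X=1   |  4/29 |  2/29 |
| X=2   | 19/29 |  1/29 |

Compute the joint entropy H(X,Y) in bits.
1.6611 bits

H(X,Y) = -Σ_{x,y} P(x,y) log₂ P(x,y). Per-cell terms -P(x,y)·log₂P(x,y):
  X=0: 0.1675, 0.2661
  X=1: 0.3942, 0.2661
  X=2: 0.3997, 0.1675
Sum of the 6 terms: H(X,Y) = 1.6611 bits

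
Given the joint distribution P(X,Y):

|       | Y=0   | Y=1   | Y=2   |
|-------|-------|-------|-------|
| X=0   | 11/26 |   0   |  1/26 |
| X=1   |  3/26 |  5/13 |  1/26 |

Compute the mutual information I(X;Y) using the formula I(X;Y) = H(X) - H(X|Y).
0.5152 bits

I(X;Y) = H(X) - H(X|Y)

Marginal of X (row sums):
  P(X=0) = 11/26 + 0 + 1/26 = 6/13
  P(X=1) = 3/26 + 5/13 + 1/26 = 7/13
H(X) = -[(6/13)·log₂(6/13) + (7/13)·log₂(7/13)]
  = 0.51484 + 0.48089 = 0.99573 bits

Marginal of Y (column sums):
  P(Y=0) = 11/26 + 3/26 = 7/13
  P(Y=1) = 0 + 5/13 = 5/13
  P(Y=2) = 1/26 + 1/26 = 1/13
H(X|Y) = Σ_y P(y)·H(X|Y=y):
  Y=0: P(Y=0) = 7/13, P(X|Y=0) = (11/14, 3/14) → H(X|Y=0) = 0.74960
  Y=1: P(Y=1) = 5/13, P(X|Y=1) = (0, 1) → H(X|Y=1) = 0.00000
  Y=2: P(Y=2) = 1/13, P(X|Y=2) = (1/2, 1/2) → H(X|Y=2) = 1.00000
H(X|Y) = (7/13)·0.74960 + (5/13)·0.00000 + (1/13)·1.00000 = 0.48055 bits

I(X;Y) = H(X) - H(X|Y) = 0.99573 - 0.48055 = 0.5152 bits

Cross-check via I(X;Y) = H(X) + H(Y) - H(X,Y): computing H(Y) from the column sums and H(X,Y) from the 6 cells in the same way gives H(Y) = 1.29574 bits and H(X,Y) = 1.77629 bits, so
I(X;Y) = 0.99573 + 1.29574 - 1.77629 = 0.5152 bits ✓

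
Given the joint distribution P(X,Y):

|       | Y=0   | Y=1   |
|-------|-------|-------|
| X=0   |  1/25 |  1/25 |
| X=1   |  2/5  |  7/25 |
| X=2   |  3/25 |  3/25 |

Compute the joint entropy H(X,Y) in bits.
2.1486 bits

H(X,Y) = -Σ_{x,y} P(x,y) log₂ P(x,y). Per-cell terms -P(x,y)·log₂P(x,y):
  X=0: 0.18575, 0.18575
  X=1: 0.52877, 0.51422
  X=2: 0.36707, 0.36707
Sum of the 6 terms: H(X,Y) = 2.1486 bits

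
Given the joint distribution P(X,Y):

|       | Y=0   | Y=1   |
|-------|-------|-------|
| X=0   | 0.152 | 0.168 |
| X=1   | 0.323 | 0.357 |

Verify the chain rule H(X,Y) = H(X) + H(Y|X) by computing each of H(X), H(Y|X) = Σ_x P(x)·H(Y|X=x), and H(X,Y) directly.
H(X) = 0.9044 bits, H(Y|X) = 0.9982 bits, H(X,Y) = 1.9026 bits

Marginal of X (row sums):
  P(X=0) = 0.152 + 0.168 = 0.320
  P(X=1) = 0.323 + 0.357 = 0.680
H(X) = -[0.320·log₂(0.320) + 0.680·log₂(0.680)]
  = 0.52603 + 0.37835 = 0.9044 bits

H(Y|X) = Σ_x P(x)·H(Y|X=x):
  X=0: P(X=0) = 0.320, P(Y|X=0) = (19/40, 21/40) → H(Y|X=0) = 0.99820
  X=1: P(X=1) = 0.680, P(Y|X=1) = (19/40, 21/40) → H(Y|X=1) = 0.99820
H(Y|X) = 0.320·0.99820 + 0.680·0.99820 = 0.9982 bits

H(X,Y) = -Σ_{x,y} P(x,y) log₂ P(x,y). Per-cell terms -P(x,y)·log₂P(x,y):
  X=0: 0.41311, 0.43234
  X=1: 0.52662, 0.53050
Sum of the 4 terms: H(X,Y) = 1.9026 bits

Chain rule check:
  H(X) + H(Y|X) = 0.9044 + 0.9982 = 1.9026 bits
  H(X,Y) = 1.9026 bits
✓ Chain rule verified.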